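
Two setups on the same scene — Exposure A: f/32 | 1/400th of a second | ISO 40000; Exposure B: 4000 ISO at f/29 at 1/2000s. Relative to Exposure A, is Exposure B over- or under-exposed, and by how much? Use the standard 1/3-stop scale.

5 1/3 stops darker

Aperture: f/32 → f/29 — 1/3 stop opened up (brighter).
Shutter speed: 1/400 → 1/500 → 1/640 → 1/800 → 1/1000 → 1/1250 → 1/1600 → 1/2000 — 2 1/3 stops faster (darker).
ISO: 40000 → 32000 → 25600 → 20000 → 16000 → 12800 → 10000 → 8000 → 6400 → 5000 → 4000 — 3 1/3 stops dropped (darker).
Net: +1/3 −2 1/3 −3 1/3 = −5 1/3 stops.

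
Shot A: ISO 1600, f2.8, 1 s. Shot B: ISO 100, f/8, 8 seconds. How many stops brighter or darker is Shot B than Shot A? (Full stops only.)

Aperture: f/2.8 → f/4 → f/5.6 → f/8 — 3 stops smaller aperture (darker).
Shutter speed: 1 → 2 → 4 → 8 — 3 stops longer (brighter).
ISO: 1600 → 800 → 400 → 200 → 100 — 4 stops dropped (darker).
Net: −3 +3 −4 = −4 stops.

4 stops darker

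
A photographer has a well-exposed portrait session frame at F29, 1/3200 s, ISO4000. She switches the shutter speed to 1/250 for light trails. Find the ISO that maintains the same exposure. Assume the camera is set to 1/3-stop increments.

Shutter speed: 1/3200 → 1/2500 → 1/2000 → 1/1600 → 1/1250 → 1/1000 → 1/800 → 1/640 → 1/500 → 1/400 → 1/320 → 1/250 — 3 2/3 stops longer (brighter).
Need 3 2/3 stops darker from the ISO: 4000 → 3200 → 2500 → 2000 → 1600 → 1250 → 1000 → 800 → 640 → 500 → 400 → 320.

ISO 320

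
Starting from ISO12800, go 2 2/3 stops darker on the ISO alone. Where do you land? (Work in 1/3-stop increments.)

ISO: 12800 → 10000 → 8000 → 6400 → 5000 → 4000 → 3200 → 2500 → 2000 — 2 2/3 stops lower (darker).

ISO 2000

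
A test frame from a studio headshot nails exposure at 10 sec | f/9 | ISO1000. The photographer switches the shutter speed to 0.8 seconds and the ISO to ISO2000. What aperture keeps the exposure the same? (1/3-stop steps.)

Shutter speed: 10 → 8 → 6 → 5 → 4 → 3.2 → 2.5 → 2 → 1.6 → 1.3 → 1 → 0.8 — 3 2/3 stops faster (darker).
ISO: 1000 → 1250 → 1600 → 2000 — 1 stop raised (brighter).
Net change so far: 2 2/3 stops darker. Offset with the aperture: f/9 → f/8 → f/7.1 → f/6.3 → f/5.6 → f/5 → f/4.5 → f/4 → f/3.5.

f/3.5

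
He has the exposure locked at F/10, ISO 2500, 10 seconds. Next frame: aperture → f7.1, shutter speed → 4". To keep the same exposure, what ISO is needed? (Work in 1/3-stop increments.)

Aperture: f/10 → f/9 → f/8 → f/7.1 — 1 stop wider (brighter).
Shutter speed: 10 → 8 → 6 → 5 → 4 — 1 1/3 stops shorter (darker).
Net change so far: 1/3 stop darker. Offset with the ISO: 2500 → 3200.

ISO 3200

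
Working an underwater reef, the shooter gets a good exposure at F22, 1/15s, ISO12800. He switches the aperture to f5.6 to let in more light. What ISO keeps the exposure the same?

Aperture: f/22 → f/16 → f/11 → f/8 → f/5.6 — 4 stops wider (brighter).
Need 4 stops darker from the ISO: 12800 → 6400 → 3200 → 1600 → 800.

ISO 800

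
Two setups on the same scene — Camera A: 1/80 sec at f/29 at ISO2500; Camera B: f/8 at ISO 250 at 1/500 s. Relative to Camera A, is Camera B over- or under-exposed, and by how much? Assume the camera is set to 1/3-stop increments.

2 1/3 stops darker

Aperture: f/29 → f/25 → f/22 → f/20 → f/18 → f/16 → f/14 → f/13 → f/11 → f/10 → f/9 → f/8 — 3 2/3 stops opened up (brighter).
Shutter speed: 1/80 → 1/100 → 1/125 → 1/160 → 1/200 → 1/250 → 1/320 → 1/400 → 1/500 — 2 2/3 stops shorter (darker).
ISO: 2500 → 2000 → 1600 → 1250 → 1000 → 800 → 640 → 500 → 400 → 320 → 250 — 3 1/3 stops lower (darker).
Net: +3 2/3 −2 2/3 −3 1/3 = −2 1/3 stops.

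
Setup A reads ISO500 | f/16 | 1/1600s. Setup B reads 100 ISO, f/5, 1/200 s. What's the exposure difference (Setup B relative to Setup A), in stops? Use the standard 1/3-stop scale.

4 stops brighter

Aperture: f/16 → f/14 → f/13 → f/11 → f/10 → f/9 → f/8 → f/7.1 → f/6.3 → f/5.6 → f/5 — 3 1/3 stops larger aperture (brighter).
Shutter speed: 1/1600 → 1/1250 → 1/1000 → 1/800 → 1/640 → 1/500 → 1/400 → 1/320 → 1/250 → 1/200 — 3 stops slower (brighter).
ISO: 500 → 400 → 320 → 250 → 200 → 160 → 125 → 100 — 2 1/3 stops dropped (darker).
Net: +3 1/3 +3 −2 1/3 = +4 stops.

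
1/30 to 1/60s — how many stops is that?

1/30 → 1/60 — count the steps: 1 stop.

1 stop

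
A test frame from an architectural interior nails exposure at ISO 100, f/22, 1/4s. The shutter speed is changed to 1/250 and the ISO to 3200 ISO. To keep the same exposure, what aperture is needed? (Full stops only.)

Shutter speed: 1/4 → 1/8 → 1/15 → 1/30 → 1/60 → 1/125 → 1/250 — 6 stops shorter (darker).
ISO: 100 → 200 → 400 → 800 → 1600 → 3200 — 5 stops higher (brighter).
Net change so far: 1 stop darker. Offset with the aperture: f/22 → f/16.

f/16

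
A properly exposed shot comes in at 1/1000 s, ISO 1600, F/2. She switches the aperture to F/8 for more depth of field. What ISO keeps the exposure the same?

ISO 25600

Aperture: f/2 → f/2.8 → f/4 → f/5.6 → f/8 — 4 stops stopped down (darker).
Need 4 stops brighter from the ISO: 1600 → 3200 → 6400 → 12800 → 25600.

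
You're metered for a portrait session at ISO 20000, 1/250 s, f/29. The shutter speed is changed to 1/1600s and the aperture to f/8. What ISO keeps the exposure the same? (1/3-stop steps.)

ISO 10000

Shutter speed: 1/250 → 1/320 → 1/400 → 1/500 → 1/640 → 1/800 → 1/1000 → 1/1250 → 1/1600 — 2 2/3 stops faster (darker).
Aperture: f/29 → f/25 → f/22 → f/20 → f/18 → f/16 → f/14 → f/13 → f/11 → f/10 → f/9 → f/8 — 3 2/3 stops wider (brighter).
Net change so far: 1 stop brighter. Offset with the ISO: 20000 → 16000 → 12800 → 10000.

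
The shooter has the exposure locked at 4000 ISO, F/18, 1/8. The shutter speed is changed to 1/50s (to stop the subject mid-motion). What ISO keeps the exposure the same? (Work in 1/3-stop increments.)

ISO 25600

Shutter speed: 1/8 → 1/10 → 1/13 → 1/15 → 1/20 → 1/25 → 1/30 → 1/40 → 1/50 — 2 2/3 stops faster (darker).
Need 2 2/3 stops brighter from the ISO: 4000 → 5000 → 6400 → 8000 → 10000 → 12800 → 16000 → 20000 → 25600.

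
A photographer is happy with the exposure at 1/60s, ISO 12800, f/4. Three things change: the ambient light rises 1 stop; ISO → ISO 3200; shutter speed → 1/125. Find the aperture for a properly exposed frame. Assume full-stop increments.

Scene light: 1 stop brighter.
ISO: 12800 → 6400 → 3200 — 2 stops dropped (darker).
Shutter speed: 1/60 → 1/125 — 1 stop shorter (darker).
Net so far: 2 stops darker. Aperture: f/4 → f/2.8 → f/2.

f/2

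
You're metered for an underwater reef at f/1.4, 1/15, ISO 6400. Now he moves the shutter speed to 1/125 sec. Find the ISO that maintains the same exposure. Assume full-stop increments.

ISO 51200

Shutter speed: 1/15 → 1/30 → 1/60 → 1/125 — 3 stops shorter (darker).
Need 3 stops brighter from the ISO: 6400 → 12800 → 25600 → 51200.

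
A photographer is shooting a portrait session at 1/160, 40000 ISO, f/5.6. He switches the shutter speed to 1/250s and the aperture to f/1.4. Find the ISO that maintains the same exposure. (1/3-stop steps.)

Shutter speed: 1/160 → 1/200 → 1/250 — 2/3 stop shorter (darker).
Aperture: f/5.6 → f/5 → f/4.5 → f/4 → f/3.5 → f/3.2 → f/2.8 → f/2.5 → f/2.2 → f/2 → f/1.8 → f/1.6 → f/1.4 — 4 stops larger aperture (brighter).
Net change so far: 3 1/3 stops brighter. Offset with the ISO: 40000 → 32000 → 25600 → 20000 → 16000 → 12800 → 10000 → 8000 → 6400 → 5000 → 4000.

ISO 4000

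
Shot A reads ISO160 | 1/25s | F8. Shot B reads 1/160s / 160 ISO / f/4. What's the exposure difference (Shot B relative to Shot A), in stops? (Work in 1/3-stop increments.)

2/3 stop darker

Aperture: f/8 → f/7.1 → f/6.3 → f/5.6 → f/5 → f/4.5 → f/4 — 2 stops larger aperture (brighter).
Shutter speed: 1/25 → 1/30 → 1/40 → 1/50 → 1/60 → 1/80 → 1/100 → 1/125 → 1/160 — 2 2/3 stops shorter (darker).
ISO: unchanged.
Net: +2 −2 2/3 = −2/3 stops.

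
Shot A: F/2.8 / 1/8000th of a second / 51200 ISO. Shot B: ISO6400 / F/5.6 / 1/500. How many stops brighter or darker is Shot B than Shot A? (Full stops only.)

Aperture: f/2.8 → f/4 → f/5.6 — 2 stops narrower (darker).
Shutter speed: 1/8000 → 1/4000 → 1/2000 → 1/1000 → 1/500 — 4 stops longer (brighter).
ISO: 51200 → 25600 → 12800 → 6400 — 3 stops lower (darker).
Net: −2 +4 −3 = −1 stop.

1 stop darker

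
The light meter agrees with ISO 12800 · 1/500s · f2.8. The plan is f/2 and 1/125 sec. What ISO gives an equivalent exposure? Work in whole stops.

ISO 1600

Aperture: f/2.8 → f/2 — 1 stop opened up (brighter).
Shutter speed: 1/500 → 1/250 → 1/125 — 2 stops slower (brighter).
Net change so far: 3 stops brighter. Offset with the ISO: 12800 → 6400 → 3200 → 1600.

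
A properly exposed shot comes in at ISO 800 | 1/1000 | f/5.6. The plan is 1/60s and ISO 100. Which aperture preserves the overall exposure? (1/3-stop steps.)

f/8

Shutter speed: 1/1000 → 1/800 → 1/640 → 1/500 → 1/400 → 1/320 → 1/250 → 1/200 → 1/160 → 1/125 → 1/100 → 1/80 → 1/60 — 4 stops slower (brighter).
ISO: 800 → 640 → 500 → 400 → 320 → 250 → 200 → 160 → 125 → 100 — 3 stops lower (darker).
Net change so far: 1 stop brighter. Offset with the aperture: f/5.6 → f/6.3 → f/7.1 → f/8.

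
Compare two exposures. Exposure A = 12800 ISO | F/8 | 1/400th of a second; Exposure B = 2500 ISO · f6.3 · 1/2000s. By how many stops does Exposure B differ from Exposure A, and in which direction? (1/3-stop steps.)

Aperture: f/8 → f/7.1 → f/6.3 — 2/3 stop larger aperture (brighter).
Shutter speed: 1/400 → 1/500 → 1/640 → 1/800 → 1/1000 → 1/1250 → 1/1600 → 1/2000 — 2 1/3 stops shorter (darker).
ISO: 12800 → 10000 → 8000 → 6400 → 5000 → 4000 → 3200 → 2500 — 2 1/3 stops lower (darker).
Net: +2/3 −2 1/3 −2 1/3 = −4 stops.

4 stops darker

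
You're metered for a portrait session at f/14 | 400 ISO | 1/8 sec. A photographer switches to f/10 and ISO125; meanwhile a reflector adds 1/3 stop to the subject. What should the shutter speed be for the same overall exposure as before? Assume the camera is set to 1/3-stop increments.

1/6s

Scene light: 1/3 stop brighter.
Aperture: f/14 → f/13 → f/11 → f/10 — 1 stop wider (brighter).
ISO: 400 → 320 → 250 → 200 → 160 → 125 — 1 2/3 stops dropped (darker).
Net so far: 1/3 stop darker. Shutter speed: 1/8 → 1/6.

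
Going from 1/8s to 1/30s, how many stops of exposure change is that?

2 stops

1/8 → 1/15 → 1/30 — count the steps: 2 stops.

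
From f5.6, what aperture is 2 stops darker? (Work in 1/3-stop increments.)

Aperture: f/5.6 → f/6.3 → f/7.1 → f/8 → f/9 → f/10 → f/11 — 2 stops smaller aperture (darker).

f/11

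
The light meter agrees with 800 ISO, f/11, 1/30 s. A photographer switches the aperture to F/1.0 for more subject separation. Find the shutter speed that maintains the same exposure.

Aperture: f/11 → f/8 → f/5.6 → f/4 → f/2.8 → f/2 → f/1.4 → f/1.0 — 7 stops wider (brighter).
Need 7 stops darker from the shutter speed: 1/30 → 1/60 → 1/125 → 1/250 → 1/500 → 1/1000 → 1/2000 → 1/4000.

1/4000s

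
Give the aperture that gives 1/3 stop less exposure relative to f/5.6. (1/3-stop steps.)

f/6.3

Aperture: f/5.6 → f/6.3 — 1/3 stop stopped down (darker).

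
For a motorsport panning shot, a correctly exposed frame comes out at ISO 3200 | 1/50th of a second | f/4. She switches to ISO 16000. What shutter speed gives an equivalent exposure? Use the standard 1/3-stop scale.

ISO: 3200 → 4000 → 5000 → 6400 → 8000 → 10000 → 12800 → 16000 — 2 1/3 stops raised (brighter).
Need 2 1/3 stops darker from the shutter speed: 1/50 → 1/60 → 1/80 → 1/100 → 1/125 → 1/160 → 1/200 → 1/250.

1/250s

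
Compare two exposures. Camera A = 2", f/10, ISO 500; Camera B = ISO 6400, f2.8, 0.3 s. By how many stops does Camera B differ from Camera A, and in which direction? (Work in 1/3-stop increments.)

4 2/3 stops brighter

Aperture: f/10 → f/9 → f/8 → f/7.1 → f/6.3 → f/5.6 → f/5 → f/4.5 → f/4 → f/3.5 → f/3.2 → f/2.8 — 3 2/3 stops wider (brighter).
Shutter speed: 2 → 1.6 → 1.3 → 1 → 0.8 → 0.6 → 0.5 → 0.4 → 0.3 — 2 2/3 stops faster (darker).
ISO: 500 → 640 → 800 → 1000 → 1250 → 1600 → 2000 → 2500 → 3200 → 4000 → 5000 → 6400 — 3 2/3 stops higher (brighter).
Net: +3 2/3 −2 2/3 +3 2/3 = +4 2/3 stops.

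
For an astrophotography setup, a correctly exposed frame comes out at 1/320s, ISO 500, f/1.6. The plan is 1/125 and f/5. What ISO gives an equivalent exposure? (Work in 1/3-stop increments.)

Shutter speed: 1/320 → 1/250 → 1/200 → 1/160 → 1/125 — 1 1/3 stops slower (brighter).
Aperture: f/1.6 → f/1.8 → f/2 → f/2.2 → f/2.5 → f/2.8 → f/3.2 → f/3.5 → f/4 → f/4.5 → f/5 — 3 1/3 stops stopped down (darker).
Net change so far: 2 stops darker. Offset with the ISO: 500 → 640 → 800 → 1000 → 1250 → 1600 → 2000.

ISO 2000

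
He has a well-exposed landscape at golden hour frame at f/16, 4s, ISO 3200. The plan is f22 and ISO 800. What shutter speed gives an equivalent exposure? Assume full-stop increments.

Aperture: f/16 → f/22 — 1 stop smaller aperture (darker).
ISO: 3200 → 1600 → 800 — 2 stops dropped (darker).
Net change so far: 3 stops darker. Offset with the shutter speed: 4 → 8 → 15 → 30.

30 s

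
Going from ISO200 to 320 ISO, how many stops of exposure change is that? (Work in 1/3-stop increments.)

200 → 250 → 320 — count the steps: 2 third-stops = 2/3 stop.

2/3 stop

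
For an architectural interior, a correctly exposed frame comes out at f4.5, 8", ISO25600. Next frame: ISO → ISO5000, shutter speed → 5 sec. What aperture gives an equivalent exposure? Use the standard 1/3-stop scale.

f/1.6

ISO: 25600 → 20000 → 16000 → 12800 → 10000 → 8000 → 6400 → 5000 — 2 1/3 stops dropped (darker).
Shutter speed: 8 → 6 → 5 — 2/3 stop faster (darker).
Net change so far: 3 stops darker. Offset with the aperture: f/4.5 → f/4 → f/3.5 → f/3.2 → f/2.8 → f/2.5 → f/2.2 → f/2 → f/1.8 → f/1.6.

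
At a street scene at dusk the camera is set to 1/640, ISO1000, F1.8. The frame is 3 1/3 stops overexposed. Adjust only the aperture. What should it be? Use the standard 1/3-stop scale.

f/5.6

Overexposed by 3 1/3 stops → need 3 1/3 stops darker.
Aperture: f/1.8 → f/2 → f/2.2 → f/2.5 → f/2.8 → f/3.2 → f/3.5 → f/4 → f/4.5 → f/5 → f/5.6.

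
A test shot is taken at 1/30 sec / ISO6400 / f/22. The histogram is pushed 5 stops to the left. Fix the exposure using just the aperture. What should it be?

f/4

Underexposed by 5 stops → need 5 stops brighter.
Aperture: f/22 → f/16 → f/11 → f/8 → f/5.6 → f/4.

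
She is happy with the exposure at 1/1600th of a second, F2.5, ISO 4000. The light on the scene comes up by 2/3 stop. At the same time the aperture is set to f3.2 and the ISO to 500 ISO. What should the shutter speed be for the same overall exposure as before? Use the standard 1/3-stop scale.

1/200s

Scene light: 2/3 stop brighter.
Aperture: f/2.5 → f/2.8 → f/3.2 — 2/3 stop narrower (darker).
ISO: 4000 → 3200 → 2500 → 2000 → 1600 → 1250 → 1000 → 800 → 640 → 500 — 3 stops lower (darker).
Net so far: 3 stops darker. Shutter speed: 1/1600 → 1/1250 → 1/1000 → 1/800 → 1/640 → 1/500 → 1/400 → 1/320 → 1/250 → 1/200.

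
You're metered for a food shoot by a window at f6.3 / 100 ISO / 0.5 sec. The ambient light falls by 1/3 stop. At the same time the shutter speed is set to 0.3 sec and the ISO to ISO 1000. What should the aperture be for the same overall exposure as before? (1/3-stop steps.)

Scene light: 1/3 stop darker.
Shutter speed: 0.5 → 0.4 → 0.3 — 2/3 stop shorter (darker).
ISO: 100 → 125 → 160 → 200 → 250 → 320 → 400 → 500 → 640 → 800 → 1000 — 3 1/3 stops raised (brighter).
Net so far: 2 1/3 stops brighter. Aperture: f/6.3 → f/7.1 → f/8 → f/9 → f/10 → f/11 → f/13 → f/14.

f/14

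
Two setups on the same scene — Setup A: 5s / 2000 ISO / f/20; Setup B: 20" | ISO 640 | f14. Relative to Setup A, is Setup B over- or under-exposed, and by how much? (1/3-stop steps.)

1 1/3 stops brighter

Aperture: f/20 → f/18 → f/16 → f/14 — 1 stop larger aperture (brighter).
Shutter speed: 5 → 6 → 8 → 10 → 13 → 15 → 20 — 2 stops longer (brighter).
ISO: 2000 → 1600 → 1250 → 1000 → 800 → 640 — 1 2/3 stops dropped (darker).
Net: +1 +2 −1 2/3 = +1 1/3 stops.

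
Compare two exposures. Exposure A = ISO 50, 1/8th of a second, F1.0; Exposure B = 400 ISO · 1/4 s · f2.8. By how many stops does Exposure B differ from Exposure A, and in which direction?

Aperture: f/1.0 → f/1.4 → f/2 → f/2.8 — 3 stops smaller aperture (darker).
Shutter speed: 1/8 → 1/4 — 1 stop longer (brighter).
ISO: 50 → 100 → 200 → 400 — 3 stops higher (brighter).
Net: −3 +1 +3 = +1 stop.

1 stop brighter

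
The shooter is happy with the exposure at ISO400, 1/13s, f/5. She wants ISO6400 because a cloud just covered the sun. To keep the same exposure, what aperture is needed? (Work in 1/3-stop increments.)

ISO: 400 → 500 → 640 → 800 → 1000 → 1250 → 1600 → 2000 → 2500 → 3200 → 4000 → 5000 → 6400 — 4 stops higher (brighter).
Need 4 stops darker from the aperture: f/5 → f/5.6 → f/6.3 → f/7.1 → f/8 → f/9 → f/10 → f/11 → f/13 → f/14 → f/16 → f/18 → f/20.

f/20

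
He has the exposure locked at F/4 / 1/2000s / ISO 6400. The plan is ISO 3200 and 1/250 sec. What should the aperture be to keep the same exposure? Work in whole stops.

ISO: 6400 → 3200 — 1 stop dropped (darker).
Shutter speed: 1/2000 → 1/1000 → 1/500 → 1/250 — 3 stops longer (brighter).
Net change so far: 2 stops brighter. Offset with the aperture: f/4 → f/5.6 → f/8.

f/8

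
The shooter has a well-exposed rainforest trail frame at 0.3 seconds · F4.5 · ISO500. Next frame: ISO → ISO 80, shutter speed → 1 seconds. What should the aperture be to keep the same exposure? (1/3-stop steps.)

ISO: 500 → 400 → 320 → 250 → 200 → 160 → 125 → 100 → 80 — 2 2/3 stops lower (darker).
Shutter speed: 0.3 → 0.4 → 0.5 → 0.6 → 0.8 → 1 — 1 2/3 stops longer (brighter).
Net change so far: 1 stop darker. Offset with the aperture: f/4.5 → f/4 → f/3.5 → f/3.2.

f/3.2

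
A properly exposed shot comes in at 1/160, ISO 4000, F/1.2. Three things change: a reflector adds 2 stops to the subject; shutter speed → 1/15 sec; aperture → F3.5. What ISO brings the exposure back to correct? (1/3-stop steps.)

ISO 800

Scene light: 2 stops brighter.
Shutter speed: 1/160 → 1/125 → 1/100 → 1/80 → 1/60 → 1/50 → 1/40 → 1/30 → 1/25 → 1/20 → 1/15 — 3 1/3 stops longer (brighter).
Aperture: f/1.2 → f/1.4 → f/1.6 → f/1.8 → f/2 → f/2.2 → f/2.5 → f/2.8 → f/3.2 → f/3.5 — 3 stops narrower (darker).
Net so far: 2 1/3 stops brighter. ISO: 4000 → 3200 → 2500 → 2000 → 1600 → 1250 → 1000 → 800.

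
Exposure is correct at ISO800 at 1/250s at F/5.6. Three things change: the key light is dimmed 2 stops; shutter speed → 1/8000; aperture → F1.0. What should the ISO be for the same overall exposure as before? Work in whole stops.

ISO 3200

Scene light: 2 stops darker.
Shutter speed: 1/250 → 1/500 → 1/1000 → 1/2000 → 1/4000 → 1/8000 — 5 stops shorter (darker).
Aperture: f/5.6 → f/4 → f/2.8 → f/2 → f/1.4 → f/1.0 — 5 stops opened up (brighter).
Net so far: 2 stops darker. ISO: 800 → 1600 → 3200.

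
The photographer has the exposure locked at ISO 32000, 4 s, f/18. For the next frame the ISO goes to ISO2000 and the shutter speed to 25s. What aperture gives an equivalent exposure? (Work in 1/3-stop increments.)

ISO: 32000 → 25600 → 20000 → 16000 → 12800 → 10000 → 8000 → 6400 → 5000 → 4000 → 3200 → 2500 → 2000 — 4 stops lower (darker).
Shutter speed: 4 → 5 → 6 → 8 → 10 → 13 → 15 → 20 → 25 — 2 2/3 stops slower (brighter).
Net change so far: 1 1/3 stops darker. Offset with the aperture: f/18 → f/16 → f/14 → f/13 → f/11.

f/11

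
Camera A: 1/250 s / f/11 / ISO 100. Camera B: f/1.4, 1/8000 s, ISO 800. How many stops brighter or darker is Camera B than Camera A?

4 stops brighter

Aperture: f/11 → f/8 → f/5.6 → f/4 → f/2.8 → f/2 → f/1.4 — 6 stops larger aperture (brighter).
Shutter speed: 1/250 → 1/500 → 1/1000 → 1/2000 → 1/4000 → 1/8000 — 5 stops shorter (darker).
ISO: 100 → 200 → 400 → 800 — 3 stops higher (brighter).
Net: +6 −5 +3 = +4 stops.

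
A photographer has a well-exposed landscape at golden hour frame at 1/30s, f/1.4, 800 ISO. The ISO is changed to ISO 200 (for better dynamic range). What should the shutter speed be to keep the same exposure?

1/8s

ISO: 800 → 400 → 200 — 2 stops lower (darker).
Need 2 stops brighter from the shutter speed: 1/30 → 1/15 → 1/8.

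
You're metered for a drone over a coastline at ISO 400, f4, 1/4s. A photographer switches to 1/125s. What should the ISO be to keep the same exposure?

Shutter speed: 1/4 → 1/8 → 1/15 → 1/30 → 1/60 → 1/125 — 5 stops shorter (darker).
Need 5 stops brighter from the ISO: 400 → 800 → 1600 → 3200 → 6400 → 12800.

ISO 12800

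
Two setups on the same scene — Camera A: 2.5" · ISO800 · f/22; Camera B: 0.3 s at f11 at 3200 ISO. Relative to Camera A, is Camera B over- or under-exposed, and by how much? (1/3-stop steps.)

Aperture: f/22 → f/20 → f/18 → f/16 → f/14 → f/13 → f/11 — 2 stops opened up (brighter).
Shutter speed: 2.5 → 2 → 1.6 → 1.3 → 1 → 0.8 → 0.6 → 0.5 → 0.4 → 0.3 — 3 stops faster (darker).
ISO: 800 → 1000 → 1250 → 1600 → 2000 → 2500 → 3200 — 2 stops raised (brighter).
Net: +2 −3 +2 = +1 stop.

1 stop brighter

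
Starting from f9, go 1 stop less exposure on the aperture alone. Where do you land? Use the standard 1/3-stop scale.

f/13

Aperture: f/9 → f/10 → f/11 → f/13 — 1 stop narrower (darker).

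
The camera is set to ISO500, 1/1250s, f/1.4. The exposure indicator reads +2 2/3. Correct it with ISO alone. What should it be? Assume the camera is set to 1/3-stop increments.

Overexposed by 2 2/3 stops → need 2 2/3 stops darker.
ISO: 500 → 400 → 320 → 250 → 200 → 160 → 125 → 100 → 80.

ISO 80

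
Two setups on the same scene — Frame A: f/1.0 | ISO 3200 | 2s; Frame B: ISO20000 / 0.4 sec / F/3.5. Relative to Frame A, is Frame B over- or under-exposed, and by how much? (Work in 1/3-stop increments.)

Aperture: f/1.0 → f/1.1 → f/1.2 → f/1.4 → f/1.6 → f/1.8 → f/2 → f/2.2 → f/2.5 → f/2.8 → f/3.2 → f/3.5 — 3 2/3 stops narrower (darker).
Shutter speed: 2 → 1.6 → 1.3 → 1 → 0.8 → 0.6 → 0.5 → 0.4 — 2 1/3 stops shorter (darker).
ISO: 3200 → 4000 → 5000 → 6400 → 8000 → 10000 → 12800 → 16000 → 20000 — 2 2/3 stops raised (brighter).
Net: −3 2/3 −2 1/3 +2 2/3 = −3 1/3 stops.

3 1/3 stops darker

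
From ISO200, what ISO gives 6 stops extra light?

ISO: 200 → 400 → 800 → 1600 → 3200 → 6400 → 12800 — 6 stops raised (brighter).

ISO 12800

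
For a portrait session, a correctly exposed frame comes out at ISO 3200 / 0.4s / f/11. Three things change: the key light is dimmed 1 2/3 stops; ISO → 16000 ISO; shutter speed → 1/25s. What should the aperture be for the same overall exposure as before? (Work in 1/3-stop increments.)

f/4.5

Scene light: 1 2/3 stops darker.
ISO: 3200 → 4000 → 5000 → 6400 → 8000 → 10000 → 12800 → 16000 — 2 1/3 stops raised (brighter).
Shutter speed: 0.4 → 0.3 → 1/4 → 1/5 → 1/6 → 1/8 → 1/10 → 1/13 → 1/15 → 1/20 → 1/25 — 3 1/3 stops faster (darker).
Net so far: 2 2/3 stops darker. Aperture: f/11 → f/10 → f/9 → f/8 → f/7.1 → f/6.3 → f/5.6 → f/5 → f/4.5.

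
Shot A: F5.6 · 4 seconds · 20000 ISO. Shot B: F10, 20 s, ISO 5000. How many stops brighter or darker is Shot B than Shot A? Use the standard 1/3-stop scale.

1 1/3 stops darker

Aperture: f/5.6 → f/6.3 → f/7.1 → f/8 → f/9 → f/10 — 1 2/3 stops stopped down (darker).
Shutter speed: 4 → 5 → 6 → 8 → 10 → 13 → 15 → 20 — 2 1/3 stops slower (brighter).
ISO: 20000 → 16000 → 12800 → 10000 → 8000 → 6400 → 5000 — 2 stops lower (darker).
Net: −1 2/3 +2 1/3 −2 = −1 1/3 stops.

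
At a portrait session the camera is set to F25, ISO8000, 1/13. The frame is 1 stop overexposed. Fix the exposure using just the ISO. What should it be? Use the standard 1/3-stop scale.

Overexposed by 1 stop → need 1 stop darker.
ISO: 8000 → 6400 → 5000 → 4000.

ISO 4000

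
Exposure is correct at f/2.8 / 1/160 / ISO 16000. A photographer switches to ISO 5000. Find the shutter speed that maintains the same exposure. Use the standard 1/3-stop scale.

ISO: 16000 → 12800 → 10000 → 8000 → 6400 → 5000 — 1 2/3 stops lower (darker).
Need 1 2/3 stops brighter from the shutter speed: 1/160 → 1/125 → 1/100 → 1/80 → 1/60 → 1/50.

1/50s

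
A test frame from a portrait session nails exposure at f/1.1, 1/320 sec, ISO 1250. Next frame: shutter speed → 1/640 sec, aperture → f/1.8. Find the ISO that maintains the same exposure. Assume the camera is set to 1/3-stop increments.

ISO 6400

Shutter speed: 1/320 → 1/400 → 1/500 → 1/640 — 1 stop faster (darker).
Aperture: f/1.1 → f/1.2 → f/1.4 → f/1.6 → f/1.8 — 1 1/3 stops stopped down (darker).
Net change so far: 2 1/3 stops darker. Offset with the ISO: 1250 → 1600 → 2000 → 2500 → 3200 → 4000 → 5000 → 6400.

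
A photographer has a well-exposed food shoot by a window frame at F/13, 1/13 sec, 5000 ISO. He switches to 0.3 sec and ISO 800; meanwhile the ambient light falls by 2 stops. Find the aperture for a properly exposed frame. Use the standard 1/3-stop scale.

f/5

Scene light: 2 stops darker.
Shutter speed: 1/13 → 1/10 → 1/8 → 1/6 → 1/5 → 1/4 → 0.3 — 2 stops slower (brighter).
ISO: 5000 → 4000 → 3200 → 2500 → 2000 → 1600 → 1250 → 1000 → 800 — 2 2/3 stops dropped (darker).
Net so far: 2 2/3 stops darker. Aperture: f/13 → f/11 → f/10 → f/9 → f/8 → f/7.1 → f/6.3 → f/5.6 → f/5.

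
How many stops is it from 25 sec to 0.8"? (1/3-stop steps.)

25 → 20 → 15 → 13 → 10 → 8 → 6 → 5 → 4 → 3.2 → 2.5 → 2 → 1.6 → 1.3 → 1 → 0.8 — count the steps: 15 third-stops = 5 stops.

5 stops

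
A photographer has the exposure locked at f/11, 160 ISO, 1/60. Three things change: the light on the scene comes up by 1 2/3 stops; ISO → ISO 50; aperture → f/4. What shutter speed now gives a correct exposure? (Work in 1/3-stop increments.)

Scene light: 1 2/3 stops brighter.
ISO: 160 → 125 → 100 → 80 → 64 → 50 — 1 2/3 stops lower (darker).
Aperture: f/11 → f/10 → f/9 → f/8 → f/7.1 → f/6.3 → f/5.6 → f/5 → f/4.5 → f/4 — 3 stops wider (brighter).
Net so far: 3 stops brighter. Shutter speed: 1/60 → 1/80 → 1/100 → 1/125 → 1/160 → 1/200 → 1/250 → 1/320 → 1/400 → 1/500.

1/500s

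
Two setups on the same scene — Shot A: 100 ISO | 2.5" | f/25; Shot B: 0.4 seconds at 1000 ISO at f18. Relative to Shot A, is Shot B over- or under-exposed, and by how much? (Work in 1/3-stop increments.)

1 2/3 stops brighter

Aperture: f/25 → f/22 → f/20 → f/18 — 1 stop opened up (brighter).
Shutter speed: 2.5 → 2 → 1.6 → 1.3 → 1 → 0.8 → 0.6 → 0.5 → 0.4 — 2 2/3 stops faster (darker).
ISO: 100 → 125 → 160 → 200 → 250 → 320 → 400 → 500 → 640 → 800 → 1000 — 3 1/3 stops higher (brighter).
Net: +1 −2 2/3 +3 1/3 = +1 2/3 stops.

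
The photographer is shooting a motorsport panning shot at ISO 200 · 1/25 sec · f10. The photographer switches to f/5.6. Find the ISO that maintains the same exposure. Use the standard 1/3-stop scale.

Aperture: f/10 → f/9 → f/8 → f/7.1 → f/6.3 → f/5.6 — 1 2/3 stops larger aperture (brighter).
Need 1 2/3 stops darker from the ISO: 200 → 160 → 125 → 100 → 80 → 64.

ISO 64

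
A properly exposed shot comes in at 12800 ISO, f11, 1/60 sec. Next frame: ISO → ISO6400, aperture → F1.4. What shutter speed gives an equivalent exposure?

1/2000s

ISO: 12800 → 6400 — 1 stop dropped (darker).
Aperture: f/11 → f/8 → f/5.6 → f/4 → f/2.8 → f/2 → f/1.4 — 6 stops wider (brighter).
Net change so far: 5 stops brighter. Offset with the shutter speed: 1/60 → 1/125 → 1/250 → 1/500 → 1/1000 → 1/2000.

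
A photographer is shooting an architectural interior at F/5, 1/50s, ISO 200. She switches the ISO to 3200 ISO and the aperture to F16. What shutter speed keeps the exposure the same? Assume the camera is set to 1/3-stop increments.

1/80s

ISO: 200 → 250 → 320 → 400 → 500 → 640 → 800 → 1000 → 1250 → 1600 → 2000 → 2500 → 3200 — 4 stops raised (brighter).
Aperture: f/5 → f/5.6 → f/6.3 → f/7.1 → f/8 → f/9 → f/10 → f/11 → f/13 → f/14 → f/16 — 3 1/3 stops stopped down (darker).
Net change so far: 2/3 stop brighter. Offset with the shutter speed: 1/50 → 1/60 → 1/80.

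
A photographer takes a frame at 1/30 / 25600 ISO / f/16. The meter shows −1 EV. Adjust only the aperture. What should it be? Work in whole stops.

f/11

Underexposed by 1 stop → need 1 stop brighter.
Aperture: f/16 → f/11.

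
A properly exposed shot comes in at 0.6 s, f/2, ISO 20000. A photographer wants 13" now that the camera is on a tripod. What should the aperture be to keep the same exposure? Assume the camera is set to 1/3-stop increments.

Shutter speed: 0.6 → 0.8 → 1 → 1.3 → 1.6 → 2 → 2.5 → 3.2 → 4 → 5 → 6 → 8 → 10 → 13 — 4 1/3 stops slower (brighter).
Need 4 1/3 stops darker from the aperture: f/2 → f/2.2 → f/2.5 → f/2.8 → f/3.2 → f/3.5 → f/4 → f/4.5 → f/5 → f/5.6 → f/6.3 → f/7.1 → f/8 → f/9.

f/9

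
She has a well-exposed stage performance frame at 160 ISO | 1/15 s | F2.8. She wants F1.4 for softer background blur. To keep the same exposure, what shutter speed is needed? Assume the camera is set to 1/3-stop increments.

1/60s

Aperture: f/2.8 → f/2.5 → f/2.2 → f/2 → f/1.8 → f/1.6 → f/1.4 — 2 stops opened up (brighter).
Need 2 stops darker from the shutter speed: 1/15 → 1/20 → 1/25 → 1/30 → 1/40 → 1/50 → 1/60.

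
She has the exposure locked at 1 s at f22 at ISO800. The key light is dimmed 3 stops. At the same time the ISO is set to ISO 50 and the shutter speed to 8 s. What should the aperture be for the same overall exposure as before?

f/5.6

Scene light: 3 stops darker.
ISO: 800 → 400 → 200 → 100 → 50 — 4 stops lower (darker).
Shutter speed: 1 → 2 → 4 → 8 — 3 stops longer (brighter).
Net so far: 4 stops darker. Aperture: f/22 → f/16 → f/11 → f/8 → f/5.6.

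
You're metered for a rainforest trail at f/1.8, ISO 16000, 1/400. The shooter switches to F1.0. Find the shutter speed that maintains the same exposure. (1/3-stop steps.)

1/1250s

Aperture: f/1.8 → f/1.6 → f/1.4 → f/1.2 → f/1.1 → f/1.0 — 1 2/3 stops opened up (brighter).
Need 1 2/3 stops darker from the shutter speed: 1/400 → 1/500 → 1/640 → 1/800 → 1/1000 → 1/1250.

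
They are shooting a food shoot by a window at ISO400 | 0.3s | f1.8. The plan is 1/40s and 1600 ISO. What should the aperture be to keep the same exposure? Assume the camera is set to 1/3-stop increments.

Shutter speed: 0.3 → 1/4 → 1/5 → 1/6 → 1/8 → 1/10 → 1/13 → 1/15 → 1/20 → 1/25 → 1/30 → 1/40 — 3 2/3 stops shorter (darker).
ISO: 400 → 500 → 640 → 800 → 1000 → 1250 → 1600 — 2 stops raised (brighter).
Net change so far: 1 2/3 stops darker. Offset with the aperture: f/1.8 → f/1.6 → f/1.4 → f/1.2 → f/1.1 → f/1.0.

f/1.0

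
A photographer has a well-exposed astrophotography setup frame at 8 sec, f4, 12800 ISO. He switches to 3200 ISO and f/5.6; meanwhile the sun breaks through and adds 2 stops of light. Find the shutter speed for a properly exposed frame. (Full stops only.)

15 s

Scene light: 2 stops brighter.
ISO: 12800 → 6400 → 3200 — 2 stops lower (darker).
Aperture: f/4 → f/5.6 — 1 stop stopped down (darker).
Net so far: 1 stop darker. Shutter speed: 8 → 15.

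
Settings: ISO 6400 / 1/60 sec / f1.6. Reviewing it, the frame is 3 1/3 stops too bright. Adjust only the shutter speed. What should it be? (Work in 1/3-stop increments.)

Overexposed by 3 1/3 stops → need 3 1/3 stops darker.
Shutter speed: 1/60 → 1/80 → 1/100 → 1/125 → 1/160 → 1/200 → 1/250 → 1/320 → 1/400 → 1/500 → 1/640.

1/640s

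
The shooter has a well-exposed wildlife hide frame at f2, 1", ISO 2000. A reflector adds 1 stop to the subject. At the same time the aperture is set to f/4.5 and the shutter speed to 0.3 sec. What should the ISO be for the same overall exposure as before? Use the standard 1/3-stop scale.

ISO 16000

Scene light: 1 stop brighter.
Aperture: f/2 → f/2.2 → f/2.5 → f/2.8 → f/3.2 → f/3.5 → f/4 → f/4.5 — 2 1/3 stops smaller aperture (darker).
Shutter speed: 1 → 0.8 → 0.6 → 0.5 → 0.4 → 0.3 — 1 2/3 stops shorter (darker).
Net so far: 3 stops darker. ISO: 2000 → 2500 → 3200 → 4000 → 5000 → 6400 → 8000 → 10000 → 12800 → 16000.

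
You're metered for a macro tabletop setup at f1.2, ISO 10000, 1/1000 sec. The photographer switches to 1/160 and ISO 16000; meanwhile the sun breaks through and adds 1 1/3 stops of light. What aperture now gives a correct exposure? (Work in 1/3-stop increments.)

f/6.3

Scene light: 1 1/3 stops brighter.
Shutter speed: 1/1000 → 1/800 → 1/640 → 1/500 → 1/400 → 1/320 → 1/250 → 1/200 → 1/160 — 2 2/3 stops longer (brighter).
ISO: 10000 → 12800 → 16000 — 2/3 stop higher (brighter).
Net so far: 4 2/3 stops brighter. Aperture: f/1.2 → f/1.4 → f/1.6 → f/1.8 → f/2 → f/2.2 → f/2.5 → f/2.8 → f/3.2 → f/3.5 → f/4 → f/4.5 → f/5 → f/5.6 → f/6.3.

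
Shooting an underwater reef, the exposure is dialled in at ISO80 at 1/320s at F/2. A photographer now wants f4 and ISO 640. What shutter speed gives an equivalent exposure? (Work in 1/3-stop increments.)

1/640s

Aperture: f/2 → f/2.2 → f/2.5 → f/2.8 → f/3.2 → f/3.5 → f/4 — 2 stops stopped down (darker).
ISO: 80 → 100 → 125 → 160 → 200 → 250 → 320 → 400 → 500 → 640 — 3 stops higher (brighter).
Net change so far: 1 stop brighter. Offset with the shutter speed: 1/320 → 1/400 → 1/500 → 1/640.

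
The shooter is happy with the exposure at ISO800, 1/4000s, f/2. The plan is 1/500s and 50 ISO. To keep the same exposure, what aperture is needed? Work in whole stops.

Shutter speed: 1/4000 → 1/2000 → 1/1000 → 1/500 — 3 stops longer (brighter).
ISO: 800 → 400 → 200 → 100 → 50 — 4 stops dropped (darker).
Net change so far: 1 stop darker. Offset with the aperture: f/2 → f/1.4.

f/1.4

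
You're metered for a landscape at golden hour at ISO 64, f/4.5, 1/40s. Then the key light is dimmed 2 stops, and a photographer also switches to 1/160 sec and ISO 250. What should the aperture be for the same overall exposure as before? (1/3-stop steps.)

f/2.2

Scene light: 2 stops darker.
Shutter speed: 1/40 → 1/50 → 1/60 → 1/80 → 1/100 → 1/125 → 1/160 — 2 stops faster (darker).
ISO: 64 → 80 → 100 → 125 → 160 → 200 → 250 — 2 stops higher (brighter).
Net so far: 2 stops darker. Aperture: f/4.5 → f/4 → f/3.5 → f/3.2 → f/2.8 → f/2.5 → f/2.2.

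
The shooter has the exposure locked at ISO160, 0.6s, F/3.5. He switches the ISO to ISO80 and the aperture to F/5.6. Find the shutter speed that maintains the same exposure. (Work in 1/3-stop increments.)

3.2 s

ISO: 160 → 125 → 100 → 80 — 1 stop dropped (darker).
Aperture: f/3.5 → f/4 → f/4.5 → f/5 → f/5.6 — 1 1/3 stops stopped down (darker).
Net change so far: 2 1/3 stops darker. Offset with the shutter speed: 0.6 → 0.8 → 1 → 1.3 → 1.6 → 2 → 2.5 → 3.2.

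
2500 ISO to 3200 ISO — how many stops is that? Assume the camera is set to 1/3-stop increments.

2500 → 3200 — count the steps: 1 third-stops = 1/3 stop.

1/3 stop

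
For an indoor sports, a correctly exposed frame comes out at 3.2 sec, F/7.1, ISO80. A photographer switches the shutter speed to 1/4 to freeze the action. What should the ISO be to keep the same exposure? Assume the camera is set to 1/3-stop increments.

ISO 1000

Shutter speed: 3.2 → 2.5 → 2 → 1.6 → 1.3 → 1 → 0.8 → 0.6 → 0.5 → 0.4 → 0.3 → 1/4 — 3 2/3 stops shorter (darker).
Need 3 2/3 stops brighter from the ISO: 80 → 100 → 125 → 160 → 200 → 250 → 320 → 400 → 500 → 640 → 800 → 1000.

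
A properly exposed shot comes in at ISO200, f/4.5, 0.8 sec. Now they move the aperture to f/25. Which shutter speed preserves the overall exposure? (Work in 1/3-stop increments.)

Aperture: f/4.5 → f/5 → f/5.6 → f/6.3 → f/7.1 → f/8 → f/9 → f/10 → f/11 → f/13 → f/14 → f/16 → f/18 → f/20 → f/22 → f/25 — 5 stops smaller aperture (darker).
Need 5 stops brighter from the shutter speed: 0.8 → 1 → 1.3 → 1.6 → 2 → 2.5 → 3.2 → 4 → 5 → 6 → 8 → 10 → 13 → 15 → 20 → 25.

25 s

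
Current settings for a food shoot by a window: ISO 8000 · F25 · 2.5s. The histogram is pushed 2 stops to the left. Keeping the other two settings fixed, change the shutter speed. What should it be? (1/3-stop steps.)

Underexposed by 2 stops → need 2 stops brighter.
Shutter speed: 2.5 → 3.2 → 4 → 5 → 6 → 8 → 10.

10 s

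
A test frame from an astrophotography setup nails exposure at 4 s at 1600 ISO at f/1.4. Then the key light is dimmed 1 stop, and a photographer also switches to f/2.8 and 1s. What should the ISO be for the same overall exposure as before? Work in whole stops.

Scene light: 1 stop darker.
Aperture: f/1.4 → f/2 → f/2.8 — 2 stops stopped down (darker).
Shutter speed: 4 → 2 → 1 — 2 stops shorter (darker).
Net so far: 5 stops darker. ISO: 1600 → 3200 → 6400 → 12800 → 25600 → 51200.

ISO 51200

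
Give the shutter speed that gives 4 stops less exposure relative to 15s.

Shutter speed: 15 → 8 → 4 → 2 → 1 — 4 stops faster (darker).

1 s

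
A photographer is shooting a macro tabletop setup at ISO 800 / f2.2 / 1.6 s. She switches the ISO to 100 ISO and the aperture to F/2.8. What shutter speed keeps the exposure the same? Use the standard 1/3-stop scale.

20 s

ISO: 800 → 640 → 500 → 400 → 320 → 250 → 200 → 160 → 125 → 100 — 3 stops lower (darker).
Aperture: f/2.2 → f/2.5 → f/2.8 — 2/3 stop narrower (darker).
Net change so far: 3 2/3 stops darker. Offset with the shutter speed: 1.6 → 2 → 2.5 → 3.2 → 4 → 5 → 6 → 8 → 10 → 13 → 15 → 20.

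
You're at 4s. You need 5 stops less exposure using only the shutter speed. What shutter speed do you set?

Shutter speed: 4 → 2 → 1 → 1/2 → 1/4 → 1/8 — 5 stops faster (darker).

1/8s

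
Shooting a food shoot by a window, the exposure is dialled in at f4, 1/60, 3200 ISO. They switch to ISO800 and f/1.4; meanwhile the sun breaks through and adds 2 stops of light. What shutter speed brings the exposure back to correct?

Scene light: 2 stops brighter.
ISO: 3200 → 1600 → 800 — 2 stops dropped (darker).
Aperture: f/4 → f/2.8 → f/2 → f/1.4 — 3 stops wider (brighter).
Net so far: 3 stops brighter. Shutter speed: 1/60 → 1/125 → 1/250 → 1/500.

1/500s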